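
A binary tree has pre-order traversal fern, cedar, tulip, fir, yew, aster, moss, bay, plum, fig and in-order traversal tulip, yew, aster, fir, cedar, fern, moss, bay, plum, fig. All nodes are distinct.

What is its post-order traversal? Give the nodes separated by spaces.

The first element of pre-order is the root; it splits in-order into left and right subtrees.
Root fern: left subtree has 5 nodes {tulip, yew, aster, fir, cedar}, right has 4 {moss, bay, plum, fig}.
  Root cedar: left subtree has 4 nodes {tulip, yew, aster, fir}, right has 0 { }.
    Root tulip: left subtree has 0 nodes { }, right has 3 {yew, aster, fir}.
      Root fir: left subtree has 2 nodes {yew, aster}, right has 0 { }.
        Root yew: left subtree has 0 nodes { }, right has 1 {aster}.
  Root moss: left subtree has 0 nodes { }, right has 3 {bay, plum, fig}.
    Root bay: left subtree has 0 nodes { }, right has 2 {plum, fig}.
      Root plum: left subtree has 0 nodes { }, right has 1 {fig}.

aster yew fir tulip cedar fig plum bay moss fern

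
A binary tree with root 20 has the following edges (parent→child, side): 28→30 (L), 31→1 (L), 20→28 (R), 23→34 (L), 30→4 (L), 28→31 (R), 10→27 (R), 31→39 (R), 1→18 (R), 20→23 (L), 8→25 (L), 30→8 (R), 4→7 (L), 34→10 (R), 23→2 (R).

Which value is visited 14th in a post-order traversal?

31

Post-order visits the left subtree, then the right subtree, then the node.
At 20: go left to 23.
  At 23: go left to 34.
    At 34: no left child.
    At 34: go right to 10.
      At 10: no left child.
      At 10: go right to 27.
        27 is a leaf — visit 27.
      Visit 10.
    Visit 34.
  At 23: go right to 2.
    2 is a leaf — visit 2.
  Visit 23.
At 20: go right to 28.
  At 28: go left to 30.
    At 30: go left to 4.
      At 4: go left to 7.
        7 is a leaf — visit 7.
      At 4: no right child.
      Visit 4.
    At 30: go right to 8.
      At 8: go left to 25.
        25 is a leaf — visit 25.
      At 8: no right child.
      Visit 8.
    Visit 30.
  At 28: go right to 31.
    At 31: go left to 1.
      At 1: no left child.
      At 1: go right to 18.
        18 is a leaf — visit 18.
      Visit 1.
    At 31: go right to 39.
      39 is a leaf — visit 39.
    Visit 31.
  Visit 28.
Visit 20.
Full post-order sequence: 27, 10, 34, 2, 23, 7, 4, 25, 8, 30, 18, 1, 39, 31, 28, 20.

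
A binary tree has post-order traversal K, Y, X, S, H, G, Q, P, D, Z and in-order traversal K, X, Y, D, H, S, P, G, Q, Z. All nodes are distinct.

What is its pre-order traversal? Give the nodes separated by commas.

The last element of post-order is the root; it splits in-order into left and right subtrees.
Root Z: left subtree has 9 nodes {K, X, Y, D, H, S, P, G, Q}, right has 0 { }.
  Root D: left subtree has 3 nodes {K, X, Y}, right has 5 {H, S, P, G, Q}.
    Root X: left subtree has 1 node {K}, right has 1 {Y}.
    Root P: left subtree has 2 nodes {H, S}, right has 2 {G, Q}.
      Root H: left subtree has 0 nodes { }, right has 1 {S}.
      Root Q: left subtree has 1 node {G}, right has 0 { }.

Z, D, X, K, Y, P, H, S, Q, G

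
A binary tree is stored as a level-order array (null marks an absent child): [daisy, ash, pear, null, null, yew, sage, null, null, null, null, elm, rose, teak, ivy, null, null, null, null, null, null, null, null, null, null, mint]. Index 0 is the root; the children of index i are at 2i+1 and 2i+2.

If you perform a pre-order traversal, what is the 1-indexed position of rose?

Pre-order visits the node, then its left subtree, then its right subtree.
Visit daisy.
At daisy: go left to ash.
  ash is a leaf — visit ash.
At daisy: go right to pear.
  Visit pear.
  At pear: go left to yew.
    Visit yew.
    At yew: go left to elm.
      elm is a leaf — visit elm.
    At yew: go right to rose.
      Visit rose.
      At rose: go left to mint.
        mint is a leaf — visit mint.
      At rose: no right child.
  At pear: go right to sage.
    Visit sage.
    At sage: go left to teak.
      teak is a leaf — visit teak.
    At sage: go right to ivy.
      ivy is a leaf — visit ivy.
Full pre-order sequence: daisy, ash, pear, yew, elm, rose, mint, sage, teak, ivy.

6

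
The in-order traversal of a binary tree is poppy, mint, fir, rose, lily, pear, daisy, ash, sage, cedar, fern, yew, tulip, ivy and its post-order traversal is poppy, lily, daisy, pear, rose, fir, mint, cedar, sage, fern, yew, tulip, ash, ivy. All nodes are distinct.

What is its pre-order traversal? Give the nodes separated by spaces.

The last element of post-order is the root; it splits in-order into left and right subtrees.
Root ivy: left subtree has 13 nodes {poppy, mint, fir, rose, lily, pear, daisy, ash, sage, cedar, fern, yew, tulip}, right has 0 { }.
  Root ash: left subtree has 7 nodes {poppy, mint, fir, rose, lily, pear, daisy}, right has 5 {sage, cedar, fern, yew, tulip}.
    Root mint: left subtree has 1 node {poppy}, right has 5 {fir, rose, lily, pear, daisy}.
      Root fir: left subtree has 0 nodes { }, right has 4 {rose, lily, pear, daisy}.
        Root rose: left subtree has 0 nodes { }, right has 3 {lily, pear, daisy}.
          Root pear: left subtree has 1 node {lily}, right has 1 {daisy}.
    Root tulip: left subtree has 4 nodes {sage, cedar, fern, yew}, right has 0 { }.
      Root yew: left subtree has 3 nodes {sage, cedar, fern}, right has 0 { }.
        Root fern: left subtree has 2 nodes {sage, cedar}, right has 0 { }.
          Root sage: left subtree has 0 nodes { }, right has 1 {cedar}.

ivy ash mint poppy fir rose pear lily daisy tulip yew fern sage cedar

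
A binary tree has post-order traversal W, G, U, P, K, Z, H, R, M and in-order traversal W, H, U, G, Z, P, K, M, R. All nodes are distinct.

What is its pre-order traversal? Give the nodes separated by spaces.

The last element of post-order is the root; it splits in-order into left and right subtrees.
Root M: left subtree has 7 nodes {W, H, U, G, Z, P, K}, right has 1 {R}.
  Root H: left subtree has 1 node {W}, right has 5 {U, G, Z, P, K}.
    Root Z: left subtree has 2 nodes {U, G}, right has 2 {P, K}.
      Root U: left subtree has 0 nodes { }, right has 1 {G}.
      Root K: left subtree has 1 node {P}, right has 0 { }.

M H W Z U G K P R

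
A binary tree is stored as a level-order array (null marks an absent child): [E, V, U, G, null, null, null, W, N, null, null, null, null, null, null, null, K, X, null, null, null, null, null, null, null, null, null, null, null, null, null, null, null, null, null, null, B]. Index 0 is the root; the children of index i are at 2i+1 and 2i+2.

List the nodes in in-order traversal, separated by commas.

W, K, G, X, B, N, V, E, U

In-order visits the left subtree, then the node, then the right subtree.
At E: go left to V.
  At V: go left to G.
    At G: go left to W.
      At W: no left child.
      Visit W.
      At W: go right to K.
        K is a leaf — visit K.
    Visit G.
    At G: go right to N.
      At N: go left to X.
        At X: no left child.
        Visit X.
        At X: go right to B.
          B is a leaf — visit B.
      Visit N.
      At N: no right child.
  Visit V.
  At V: no right child.
Visit E.
At E: go right to U.
  U is a leaf — visit U.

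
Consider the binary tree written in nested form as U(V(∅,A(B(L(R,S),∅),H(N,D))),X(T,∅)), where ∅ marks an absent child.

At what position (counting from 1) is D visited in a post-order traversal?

6

Post-order visits the left subtree, then the right subtree, then the node.
At U: go left to V.
  At V: no left child.
  At V: go right to A.
    At A: go left to B.
      At B: go left to L.
        At L: go left to R.
          R is a leaf — visit R.
        At L: go right to S.
          S is a leaf — visit S.
        Visit L.
      At B: no right child.
      Visit B.
    At A: go right to H.
      At H: go left to N.
        N is a leaf — visit N.
      At H: go right to D.
        D is a leaf — visit D.
      Visit H.
    Visit A.
  Visit V.
At U: go right to X.
  At X: go left to T.
    T is a leaf — visit T.
  At X: no right child.
  Visit X.
Visit U.
Full post-order sequence: R, S, L, B, N, D, H, A, V, T, X, U.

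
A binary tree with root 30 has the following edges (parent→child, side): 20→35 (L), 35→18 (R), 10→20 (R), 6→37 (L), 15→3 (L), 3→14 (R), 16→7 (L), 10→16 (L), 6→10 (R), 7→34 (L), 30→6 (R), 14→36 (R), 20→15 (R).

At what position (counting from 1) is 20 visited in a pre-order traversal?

8

Pre-order visits the node, then its left subtree, then its right subtree.
Visit 30.
At 30: no left child.
At 30: go right to 6.
  Visit 6.
  At 6: go left to 37.
    37 is a leaf — visit 37.
  At 6: go right to 10.
    Visit 10.
    At 10: go left to 16.
      Visit 16.
      At 16: go left to 7.
        Visit 7.
        At 7: go left to 34.
          34 is a leaf — visit 34.
        At 7: no right child.
      At 16: no right child.
    At 10: go right to 20.
      Visit 20.
      At 20: go left to 35.
        Visit 35.
        At 35: no left child.
        At 35: go right to 18.
          18 is a leaf — visit 18.
      At 20: go right to 15.
        Visit 15.
        At 15: go left to 3.
          Visit 3.
          At 3: no left child.
          At 3: go right to 14.
            Visit 14.
            At 14: no left child.
            At 14: go right to 36.
              36 is a leaf — visit 36.
        At 15: no right child.
Full pre-order sequence: 30, 6, 37, 10, 16, 7, 34, 20, 35, 18, 15, 3, 14, 36.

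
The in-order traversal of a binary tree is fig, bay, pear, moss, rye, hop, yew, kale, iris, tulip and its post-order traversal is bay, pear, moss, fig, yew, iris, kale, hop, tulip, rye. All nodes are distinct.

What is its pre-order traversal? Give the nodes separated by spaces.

rye fig moss pear bay tulip hop kale yew iris

The last element of post-order is the root; it splits in-order into left and right subtrees.
Root rye: left subtree has 4 nodes {fig, bay, pear, moss}, right has 5 {hop, yew, kale, iris, tulip}.
  Root fig: left subtree has 0 nodes { }, right has 3 {bay, pear, moss}.
    Root moss: left subtree has 2 nodes {bay, pear}, right has 0 { }.
      Root pear: left subtree has 1 node {bay}, right has 0 { }.
  Root tulip: left subtree has 4 nodes {hop, yew, kale, iris}, right has 0 { }.
    Root hop: left subtree has 0 nodes { }, right has 3 {yew, kale, iris}.
      Root kale: left subtree has 1 node {yew}, right has 1 {iris}.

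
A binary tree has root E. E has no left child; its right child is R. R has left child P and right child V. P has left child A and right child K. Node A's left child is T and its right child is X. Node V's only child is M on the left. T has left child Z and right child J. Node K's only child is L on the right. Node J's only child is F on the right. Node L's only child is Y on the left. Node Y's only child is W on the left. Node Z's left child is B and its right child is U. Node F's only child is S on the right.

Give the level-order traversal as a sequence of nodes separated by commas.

Level-order visits nodes level by level from the root, left to right within each level.
Level 0: E
Level 1: R
Level 2: P, V
Level 3: A, K, M
Level 4: T, X, L
Level 5: Z, J, Y
Level 6: B, U, F, W
Level 7: S

E, R, P, V, A, K, M, T, X, L, Z, J, Y, B, U, F, W, S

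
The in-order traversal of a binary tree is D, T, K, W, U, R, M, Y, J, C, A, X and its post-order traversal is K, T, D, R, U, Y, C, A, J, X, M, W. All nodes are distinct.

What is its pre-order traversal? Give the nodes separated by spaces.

W D T K M U R X J Y A C

The last element of post-order is the root; it splits in-order into left and right subtrees.
Root W: left subtree has 3 nodes {D, T, K}, right has 8 {U, R, M, Y, J, C, A, X}.
  Root D: left subtree has 0 nodes { }, right has 2 {T, K}.
    Root T: left subtree has 0 nodes { }, right has 1 {K}.
  Root M: left subtree has 2 nodes {U, R}, right has 5 {Y, J, C, A, X}.
    Root U: left subtree has 0 nodes { }, right has 1 {R}.
    Root X: left subtree has 4 nodes {Y, J, C, A}, right has 0 { }.
      Root J: left subtree has 1 node {Y}, right has 2 {C, A}.
        Root A: left subtree has 1 node {C}, right has 0 { }.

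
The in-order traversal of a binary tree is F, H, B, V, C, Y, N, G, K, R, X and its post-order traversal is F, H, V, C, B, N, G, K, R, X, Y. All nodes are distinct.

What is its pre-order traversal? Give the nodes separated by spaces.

The last element of post-order is the root; it splits in-order into left and right subtrees.
Root Y: left subtree has 5 nodes {F, H, B, V, C}, right has 5 {N, G, K, R, X}.
  Root B: left subtree has 2 nodes {F, H}, right has 2 {V, C}.
    Root H: left subtree has 1 node {F}, right has 0 { }.
    Root C: left subtree has 1 node {V}, right has 0 { }.
  Root X: left subtree has 4 nodes {N, G, K, R}, right has 0 { }.
    Root R: left subtree has 3 nodes {N, G, K}, right has 0 { }.
      Root K: left subtree has 2 nodes {N, G}, right has 0 { }.
        Root G: left subtree has 1 node {N}, right has 0 { }.

Y B H F C V X R K G N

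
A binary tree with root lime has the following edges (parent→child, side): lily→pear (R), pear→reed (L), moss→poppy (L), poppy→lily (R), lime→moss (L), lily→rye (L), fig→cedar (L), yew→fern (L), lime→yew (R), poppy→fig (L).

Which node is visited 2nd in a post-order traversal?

Post-order visits the left subtree, then the right subtree, then the node.
At lime: go left to moss.
  At moss: go left to poppy.
    At poppy: go left to fig.
      At fig: go left to cedar.
        cedar is a leaf — visit cedar.
      At fig: no right child.
      Visit fig.
    At poppy: go right to lily.
      At lily: go left to rye.
        rye is a leaf — visit rye.
      At lily: go right to pear.
        At pear: go left to reed.
          reed is a leaf — visit reed.
        At pear: no right child.
        Visit pear.
      Visit lily.
    Visit poppy.
  At moss: no right child.
  Visit moss.
At lime: go right to yew.
  At yew: go left to fern.
    fern is a leaf — visit fern.
  At yew: no right child.
  Visit yew.
Visit lime.
Full post-order sequence: cedar, fig, rye, reed, pear, lily, poppy, moss, fern, yew, lime.

fig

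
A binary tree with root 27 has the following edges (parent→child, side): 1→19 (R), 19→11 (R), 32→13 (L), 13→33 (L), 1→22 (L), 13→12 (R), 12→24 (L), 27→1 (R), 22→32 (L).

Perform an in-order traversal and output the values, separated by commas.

In-order visits the left subtree, then the node, then the right subtree.
At 27: no left child.
Visit 27.
At 27: go right to 1.
  At 1: go left to 22.
    At 22: go left to 32.
      At 32: go left to 13.
        At 13: go left to 33.
          33 is a leaf — visit 33.
        Visit 13.
        At 13: go right to 12.
          At 12: go left to 24.
            24 is a leaf — visit 24.
          Visit 12.
          At 12: no right child.
      Visit 32.
      At 32: no right child.
    Visit 22.
    At 22: no right child.
  Visit 1.
  At 1: go right to 19.
    At 19: no left child.
    Visit 19.
    At 19: go right to 11.
      11 is a leaf — visit 11.

27, 33, 13, 24, 12, 32, 22, 1, 19, 11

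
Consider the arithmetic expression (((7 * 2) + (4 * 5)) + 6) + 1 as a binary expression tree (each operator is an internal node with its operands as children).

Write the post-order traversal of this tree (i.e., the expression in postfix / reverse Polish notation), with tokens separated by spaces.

Post-order on an expression tree gives postfix notation: for each operator, emit left operand, right operand, then the operator.

7 2 * 4 5 * + 6 + 1 +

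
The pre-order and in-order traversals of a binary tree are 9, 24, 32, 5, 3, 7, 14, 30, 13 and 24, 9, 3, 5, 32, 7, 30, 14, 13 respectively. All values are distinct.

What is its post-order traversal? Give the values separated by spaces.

24 3 5 30 13 14 7 32 9

The first element of pre-order is the root; it splits in-order into left and right subtrees.
Root 9: left subtree has 1 node {24}, right has 7 {3, 5, 32, 7, 30, 14, 13}.
  Root 32: left subtree has 2 nodes {3, 5}, right has 4 {7, 30, 14, 13}.
    Root 5: left subtree has 1 node {3}, right has 0 { }.
    Root 7: left subtree has 0 nodes { }, right has 3 {30, 14, 13}.
      Root 14: left subtree has 1 node {30}, right has 1 {13}.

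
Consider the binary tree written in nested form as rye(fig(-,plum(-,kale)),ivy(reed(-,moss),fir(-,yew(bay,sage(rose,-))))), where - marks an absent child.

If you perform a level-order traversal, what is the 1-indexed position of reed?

Level-order visits nodes level by level from the root, left to right within each level.
Level 0: rye
Level 1: fig, ivy
Level 2: plum, reed, fir
Level 3: kale, moss, yew
Level 4: bay, sage
Level 5: rose
Full level-order sequence: rye, fig, ivy, plum, reed, fir, kale, moss, yew, bay, sage, rose.

5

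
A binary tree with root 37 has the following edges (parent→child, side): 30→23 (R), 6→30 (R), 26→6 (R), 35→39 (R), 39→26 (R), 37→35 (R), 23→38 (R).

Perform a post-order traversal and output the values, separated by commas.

Post-order visits the left subtree, then the right subtree, then the node.
At 37: no left child.
At 37: go right to 35.
  At 35: no left child.
  At 35: go right to 39.
    At 39: no left child.
    At 39: go right to 26.
      At 26: no left child.
      At 26: go right to 6.
        At 6: no left child.
        At 6: go right to 30.
          At 30: no left child.
          At 30: go right to 23.
            At 23: no left child.
            At 23: go right to 38.
              38 is a leaf — visit 38.
            Visit 23.
          Visit 30.
        Visit 6.
      Visit 26.
    Visit 39.
  Visit 35.
Visit 37.

38, 23, 30, 6, 26, 39, 35, 37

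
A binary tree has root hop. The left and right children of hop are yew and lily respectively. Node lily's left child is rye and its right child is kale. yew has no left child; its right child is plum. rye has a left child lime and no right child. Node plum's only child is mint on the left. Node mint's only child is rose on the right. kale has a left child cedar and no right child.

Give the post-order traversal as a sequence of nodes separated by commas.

Post-order visits the left subtree, then the right subtree, then the node.
At hop: go left to yew.
  At yew: no left child.
  At yew: go right to plum.
    At plum: go left to mint.
      At mint: no left child.
      At mint: go right to rose.
        rose is a leaf — visit rose.
      Visit mint.
    At plum: no right child.
    Visit plum.
  Visit yew.
At hop: go right to lily.
  At lily: go left to rye.
    At rye: go left to lime.
      lime is a leaf — visit lime.
    At rye: no right child.
    Visit rye.
  At lily: go right to kale.
    At kale: go left to cedar.
      cedar is a leaf — visit cedar.
    At kale: no right child.
    Visit kale.
  Visit lily.
Visit hop.

rose, mint, plum, yew, lime, rye, cedar, kale, lily, hop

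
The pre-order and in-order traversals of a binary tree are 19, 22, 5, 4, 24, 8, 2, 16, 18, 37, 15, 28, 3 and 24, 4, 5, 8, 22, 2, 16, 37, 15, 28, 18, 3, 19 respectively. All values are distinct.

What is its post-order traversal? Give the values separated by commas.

The first element of pre-order is the root; it splits in-order into left and right subtrees.
Root 19: left subtree has 12 nodes {24, 4, 5, 8, 22, 2, 16, 37, 15, 28, 18, 3}, right has 0 { }.
  Root 22: left subtree has 4 nodes {24, 4, 5, 8}, right has 7 {2, 16, 37, 15, 28, 18, 3}.
    Root 5: left subtree has 2 nodes {24, 4}, right has 1 {8}.
      Root 4: left subtree has 1 node {24}, right has 0 { }.
    Root 2: left subtree has 0 nodes { }, right has 6 {16, 37, 15, 28, 18, 3}.
      Root 16: left subtree has 0 nodes { }, right has 5 {37, 15, 28, 18, 3}.
        Root 18: left subtree has 3 nodes {37, 15, 28}, right has 1 {3}.
          Root 37: left subtree has 0 nodes { }, right has 2 {15, 28}.
            Root 15: left subtree has 0 nodes { }, right has 1 {28}.

24, 4, 8, 5, 28, 15, 37, 3, 18, 16, 2, 22, 19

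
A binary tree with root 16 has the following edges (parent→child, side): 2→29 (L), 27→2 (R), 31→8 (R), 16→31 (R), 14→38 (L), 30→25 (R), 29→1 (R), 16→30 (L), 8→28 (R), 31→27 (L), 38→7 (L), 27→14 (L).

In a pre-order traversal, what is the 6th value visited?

14

Pre-order visits the node, then its left subtree, then its right subtree.
Visit 16.
At 16: go left to 30.
  Visit 30.
  At 30: no left child.
  At 30: go right to 25.
    25 is a leaf — visit 25.
At 16: go right to 31.
  Visit 31.
  At 31: go left to 27.
    Visit 27.
    At 27: go left to 14.
      Visit 14.
      At 14: go left to 38.
        Visit 38.
        At 38: go left to 7.
          7 is a leaf — visit 7.
        At 38: no right child.
      At 14: no right child.
    At 27: go right to 2.
      Visit 2.
      At 2: go left to 29.
        Visit 29.
        At 29: no left child.
        At 29: go right to 1.
          1 is a leaf — visit 1.
      At 2: no right child.
  At 31: go right to 8.
    Visit 8.
    At 8: no left child.
    At 8: go right to 28.
      28 is a leaf — visit 28.
Full pre-order sequence: 16, 30, 25, 31, 27, 14, 38, 7, 2, 29, 1, 8, 28.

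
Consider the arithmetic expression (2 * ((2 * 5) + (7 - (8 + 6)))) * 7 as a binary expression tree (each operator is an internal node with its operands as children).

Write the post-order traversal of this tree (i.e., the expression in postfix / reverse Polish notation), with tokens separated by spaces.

Post-order on an expression tree gives postfix notation: for each operator, emit left operand, right operand, then the operator.

2 2 5 * 7 8 6 + - + * 7 *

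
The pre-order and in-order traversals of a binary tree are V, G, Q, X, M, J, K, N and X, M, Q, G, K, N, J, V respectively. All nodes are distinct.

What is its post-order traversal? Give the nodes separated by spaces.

M X Q N K J G V

The first element of pre-order is the root; it splits in-order into left and right subtrees.
Root V: left subtree has 7 nodes {X, M, Q, G, K, N, J}, right has 0 { }.
  Root G: left subtree has 3 nodes {X, M, Q}, right has 3 {K, N, J}.
    Root Q: left subtree has 2 nodes {X, M}, right has 0 { }.
      Root X: left subtree has 0 nodes { }, right has 1 {M}.
    Root J: left subtree has 2 nodes {K, N}, right has 0 { }.
      Root K: left subtree has 0 nodes { }, right has 1 {N}.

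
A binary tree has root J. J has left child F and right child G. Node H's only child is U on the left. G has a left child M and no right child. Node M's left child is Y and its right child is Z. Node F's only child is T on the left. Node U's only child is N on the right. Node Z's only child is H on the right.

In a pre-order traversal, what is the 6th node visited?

Pre-order visits the node, then its left subtree, then its right subtree.
Visit J.
At J: go left to F.
  Visit F.
  At F: go left to T.
    T is a leaf — visit T.
  At F: no right child.
At J: go right to G.
  Visit G.
  At G: go left to M.
    Visit M.
    At M: go left to Y.
      Y is a leaf — visit Y.
    At M: go right to Z.
      Visit Z.
      At Z: no left child.
      At Z: go right to H.
        Visit H.
        At H: go left to U.
          Visit U.
          At U: no left child.
          At U: go right to N.
            N is a leaf — visit N.
        At H: no right child.
  At G: no right child.
Full pre-order sequence: J, F, T, G, M, Y, Z, H, U, N.

Y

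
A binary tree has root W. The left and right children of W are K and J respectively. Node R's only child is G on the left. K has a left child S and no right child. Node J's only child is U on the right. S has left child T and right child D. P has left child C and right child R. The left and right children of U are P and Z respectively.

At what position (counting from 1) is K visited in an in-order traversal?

4

In-order visits the left subtree, then the node, then the right subtree.
At W: go left to K.
  At K: go left to S.
    At S: go left to T.
      T is a leaf — visit T.
    Visit S.
    At S: go right to D.
      D is a leaf — visit D.
  Visit K.
  At K: no right child.
Visit W.
At W: go right to J.
  At J: no left child.
  Visit J.
  At J: go right to U.
    At U: go left to P.
      At P: go left to C.
        C is a leaf — visit C.
      Visit P.
      At P: go right to R.
        At R: go left to G.
          G is a leaf — visit G.
        Visit R.
        At R: no right child.
    Visit U.
    At U: go right to Z.
      Z is a leaf — visit Z.
Full in-order sequence: T, S, D, K, W, J, C, P, G, R, U, Z.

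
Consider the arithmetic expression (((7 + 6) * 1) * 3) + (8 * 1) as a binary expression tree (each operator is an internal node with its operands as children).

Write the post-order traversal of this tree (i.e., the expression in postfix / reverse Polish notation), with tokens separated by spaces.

7 6 + 1 * 3 * 8 1 * +

Post-order on an expression tree gives postfix notation: for each operator, emit left operand, right operand, then the operator.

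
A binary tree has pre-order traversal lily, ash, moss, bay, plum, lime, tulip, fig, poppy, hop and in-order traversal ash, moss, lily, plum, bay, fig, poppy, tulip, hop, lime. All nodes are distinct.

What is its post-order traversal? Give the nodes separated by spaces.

The first element of pre-order is the root; it splits in-order into left and right subtrees.
Root lily: left subtree has 2 nodes {ash, moss}, right has 7 {plum, bay, fig, poppy, tulip, hop, lime}.
  Root ash: left subtree has 0 nodes { }, right has 1 {moss}.
  Root bay: left subtree has 1 node {plum}, right has 5 {fig, poppy, tulip, hop, lime}.
    Root lime: left subtree has 4 nodes {fig, poppy, tulip, hop}, right has 0 { }.
      Root tulip: left subtree has 2 nodes {fig, poppy}, right has 1 {hop}.
        Root fig: left subtree has 0 nodes { }, right has 1 {poppy}.

moss ash plum poppy fig hop tulip lime bay lily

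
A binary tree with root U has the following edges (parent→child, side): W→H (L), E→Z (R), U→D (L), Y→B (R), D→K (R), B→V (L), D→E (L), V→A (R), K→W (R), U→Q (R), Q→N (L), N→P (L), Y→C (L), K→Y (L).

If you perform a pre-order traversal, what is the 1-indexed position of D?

Pre-order visits the node, then its left subtree, then its right subtree.
Visit U.
At U: go left to D.
  Visit D.
  At D: go left to E.
    Visit E.
    At E: no left child.
    At E: go right to Z.
      Z is a leaf — visit Z.
  At D: go right to K.
    Visit K.
    At K: go left to Y.
      Visit Y.
      At Y: go left to C.
        C is a leaf — visit C.
      At Y: go right to B.
        Visit B.
        At B: go left to V.
          Visit V.
          At V: no left child.
          At V: go right to A.
            A is a leaf — visit A.
        At B: no right child.
    At K: go right to W.
      Visit W.
      At W: go left to H.
        H is a leaf — visit H.
      At W: no right child.
At U: go right to Q.
  Visit Q.
  At Q: go left to N.
    Visit N.
    At N: go left to P.
      P is a leaf — visit P.
    At N: no right child.
  At Q: no right child.
Full pre-order sequence: U, D, E, Z, K, Y, C, B, V, A, W, H, Q, N, P.

2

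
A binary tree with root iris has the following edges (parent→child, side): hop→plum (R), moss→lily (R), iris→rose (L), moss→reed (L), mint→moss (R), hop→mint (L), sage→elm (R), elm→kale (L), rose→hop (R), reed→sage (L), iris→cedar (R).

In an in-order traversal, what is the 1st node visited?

In-order visits the left subtree, then the node, then the right subtree.
At iris: go left to rose.
  At rose: no left child.
  Visit rose.
  At rose: go right to hop.
    At hop: go left to mint.
      At mint: no left child.
      Visit mint.
      At mint: go right to moss.
        At moss: go left to reed.
          At reed: go left to sage.
            At sage: no left child.
            Visit sage.
            At sage: go right to elm.
              At elm: go left to kale.
                kale is a leaf — visit kale.
              Visit elm.
              At elm: no right child.
          Visit reed.
          At reed: no right child.
        Visit moss.
        At moss: go right to lily.
          lily is a leaf — visit lily.
    Visit hop.
    At hop: go right to plum.
      plum is a leaf — visit plum.
Visit iris.
At iris: go right to cedar.
  cedar is a leaf — visit cedar.
Full in-order sequence: rose, mint, sage, kale, elm, reed, moss, lily, hop, plum, iris, cedar.

rose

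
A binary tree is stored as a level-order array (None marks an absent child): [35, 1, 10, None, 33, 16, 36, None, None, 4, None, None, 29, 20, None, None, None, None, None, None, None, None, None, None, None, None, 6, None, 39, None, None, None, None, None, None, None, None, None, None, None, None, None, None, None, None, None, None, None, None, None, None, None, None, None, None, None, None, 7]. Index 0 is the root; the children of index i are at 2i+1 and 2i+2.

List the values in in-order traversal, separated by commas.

1, 4, 33, 35, 16, 29, 6, 10, 20, 7, 39, 36

In-order visits the left subtree, then the node, then the right subtree.
At 35: go left to 1.
  At 1: no left child.
  Visit 1.
  At 1: go right to 33.
    At 33: go left to 4.
      4 is a leaf — visit 4.
    Visit 33.
    At 33: no right child.
Visit 35.
At 35: go right to 10.
  At 10: go left to 16.
    At 16: no left child.
    Visit 16.
    At 16: go right to 29.
      At 29: no left child.
      Visit 29.
      At 29: go right to 6.
        6 is a leaf — visit 6.
  Visit 10.
  At 10: go right to 36.
    At 36: go left to 20.
      At 20: no left child.
      Visit 20.
      At 20: go right to 39.
        At 39: go left to 7.
          7 is a leaf — visit 7.
        Visit 39.
        At 39: no right child.
    Visit 36.
    At 36: no right child.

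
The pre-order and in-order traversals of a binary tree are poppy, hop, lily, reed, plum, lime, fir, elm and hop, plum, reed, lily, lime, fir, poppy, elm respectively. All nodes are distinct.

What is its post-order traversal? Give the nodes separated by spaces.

The first element of pre-order is the root; it splits in-order into left and right subtrees.
Root poppy: left subtree has 6 nodes {hop, plum, reed, lily, lime, fir}, right has 1 {elm}.
  Root hop: left subtree has 0 nodes { }, right has 5 {plum, reed, lily, lime, fir}.
    Root lily: left subtree has 2 nodes {plum, reed}, right has 2 {lime, fir}.
      Root reed: left subtree has 1 node {plum}, right has 0 { }.
      Root lime: left subtree has 0 nodes { }, right has 1 {fir}.

plum reed fir lime lily hop elm poppy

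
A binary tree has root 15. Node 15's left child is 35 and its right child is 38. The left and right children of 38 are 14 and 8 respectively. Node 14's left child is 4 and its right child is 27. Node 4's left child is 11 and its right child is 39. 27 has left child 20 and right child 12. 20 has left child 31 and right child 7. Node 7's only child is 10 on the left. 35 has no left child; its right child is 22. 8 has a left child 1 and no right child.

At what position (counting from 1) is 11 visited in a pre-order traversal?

7

Pre-order visits the node, then its left subtree, then its right subtree.
Visit 15.
At 15: go left to 35.
  Visit 35.
  At 35: no left child.
  At 35: go right to 22.
    22 is a leaf — visit 22.
At 15: go right to 38.
  Visit 38.
  At 38: go left to 14.
    Visit 14.
    At 14: go left to 4.
      Visit 4.
      At 4: go left to 11.
        11 is a leaf — visit 11.
      At 4: go right to 39.
        39 is a leaf — visit 39.
    At 14: go right to 27.
      Visit 27.
      At 27: go left to 20.
        Visit 20.
        At 20: go left to 31.
          31 is a leaf — visit 31.
        At 20: go right to 7.
          Visit 7.
          At 7: go left to 10.
            10 is a leaf — visit 10.
          At 7: no right child.
      At 27: go right to 12.
        12 is a leaf — visit 12.
  At 38: go right to 8.
    Visit 8.
    At 8: go left to 1.
      1 is a leaf — visit 1.
    At 8: no right child.
Full pre-order sequence: 15, 35, 22, 38, 14, 4, 11, 39, 27, 20, 31, 7, 10, 12, 8, 1.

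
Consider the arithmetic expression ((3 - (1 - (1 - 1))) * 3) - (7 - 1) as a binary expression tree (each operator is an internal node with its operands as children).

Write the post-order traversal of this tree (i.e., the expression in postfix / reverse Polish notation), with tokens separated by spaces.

3 1 1 1 - - - 3 * 7 1 - -

Post-order on an expression tree gives postfix notation: for each operator, emit left operand, right operand, then the operator.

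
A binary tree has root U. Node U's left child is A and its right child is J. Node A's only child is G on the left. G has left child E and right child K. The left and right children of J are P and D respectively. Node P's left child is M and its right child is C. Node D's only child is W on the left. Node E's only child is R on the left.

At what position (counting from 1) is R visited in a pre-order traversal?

5

Pre-order visits the node, then its left subtree, then its right subtree.
Visit U.
At U: go left to A.
  Visit A.
  At A: go left to G.
    Visit G.
    At G: go left to E.
      Visit E.
      At E: go left to R.
        R is a leaf — visit R.
      At E: no right child.
    At G: go right to K.
      K is a leaf — visit K.
  At A: no right child.
At U: go right to J.
  Visit J.
  At J: go left to P.
    Visit P.
    At P: go left to M.
      M is a leaf — visit M.
    At P: go right to C.
      C is a leaf — visit C.
  At J: go right to D.
    Visit D.
    At D: go left to W.
      W is a leaf — visit W.
    At D: no right child.
Full pre-order sequence: U, A, G, E, R, K, J, P, M, C, D, W.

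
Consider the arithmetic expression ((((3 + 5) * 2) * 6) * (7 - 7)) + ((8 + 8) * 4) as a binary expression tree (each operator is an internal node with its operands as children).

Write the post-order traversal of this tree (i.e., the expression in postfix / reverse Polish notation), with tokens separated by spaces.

Post-order on an expression tree gives postfix notation: for each operator, emit left operand, right operand, then the operator.

3 5 + 2 * 6 * 7 7 - * 8 8 + 4 * +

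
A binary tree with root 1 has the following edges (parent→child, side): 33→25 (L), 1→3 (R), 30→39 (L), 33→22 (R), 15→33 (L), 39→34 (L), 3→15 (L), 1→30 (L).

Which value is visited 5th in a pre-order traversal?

3

Pre-order visits the node, then its left subtree, then its right subtree.
Visit 1.
At 1: go left to 30.
  Visit 30.
  At 30: go left to 39.
    Visit 39.
    At 39: go left to 34.
      34 is a leaf — visit 34.
    At 39: no right child.
  At 30: no right child.
At 1: go right to 3.
  Visit 3.
  At 3: go left to 15.
    Visit 15.
    At 15: go left to 33.
      Visit 33.
      At 33: go left to 25.
        25 is a leaf — visit 25.
      At 33: go right to 22.
        22 is a leaf — visit 22.
    At 15: no right child.
  At 3: no right child.
Full pre-order sequence: 1, 30, 39, 34, 3, 15, 33, 25, 22.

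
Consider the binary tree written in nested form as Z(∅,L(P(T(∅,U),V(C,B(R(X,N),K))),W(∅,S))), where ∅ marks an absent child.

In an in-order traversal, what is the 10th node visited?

B

In-order visits the left subtree, then the node, then the right subtree.
At Z: no left child.
Visit Z.
At Z: go right to L.
  At L: go left to P.
    At P: go left to T.
      At T: no left child.
      Visit T.
      At T: go right to U.
        U is a leaf — visit U.
    Visit P.
    At P: go right to V.
      At V: go left to C.
        C is a leaf — visit C.
      Visit V.
      At V: go right to B.
        At B: go left to R.
          At R: go left to X.
            X is a leaf — visit X.
          Visit R.
          At R: go right to N.
            N is a leaf — visit N.
        Visit B.
        At B: go right to K.
          K is a leaf — visit K.
  Visit L.
  At L: go right to W.
    At W: no left child.
    Visit W.
    At W: go right to S.
      S is a leaf — visit S.
Full in-order sequence: Z, T, U, P, C, V, X, R, N, B, K, L, W, S.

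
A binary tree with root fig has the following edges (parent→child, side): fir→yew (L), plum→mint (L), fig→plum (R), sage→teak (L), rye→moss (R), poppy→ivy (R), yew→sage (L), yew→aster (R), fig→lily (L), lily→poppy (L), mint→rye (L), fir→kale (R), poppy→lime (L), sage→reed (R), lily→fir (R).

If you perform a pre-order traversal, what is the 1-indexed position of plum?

13

Pre-order visits the node, then its left subtree, then its right subtree.
Visit fig.
At fig: go left to lily.
  Visit lily.
  At lily: go left to poppy.
    Visit poppy.
    At poppy: go left to lime.
      lime is a leaf — visit lime.
    At poppy: go right to ivy.
      ivy is a leaf — visit ivy.
  At lily: go right to fir.
    Visit fir.
    At fir: go left to yew.
      Visit yew.
      At yew: go left to sage.
        Visit sage.
        At sage: go left to teak.
          teak is a leaf — visit teak.
        At sage: go right to reed.
          reed is a leaf — visit reed.
      At yew: go right to aster.
        aster is a leaf — visit aster.
    At fir: go right to kale.
      kale is a leaf — visit kale.
At fig: go right to plum.
  Visit plum.
  At plum: go left to mint.
    Visit mint.
    At mint: go left to rye.
      Visit rye.
      At rye: no left child.
      At rye: go right to moss.
        moss is a leaf — visit moss.
    At mint: no right child.
  At plum: no right child.
Full pre-order sequence: fig, lily, poppy, lime, ivy, fir, yew, sage, teak, reed, aster, kale, plum, mint, rye, moss.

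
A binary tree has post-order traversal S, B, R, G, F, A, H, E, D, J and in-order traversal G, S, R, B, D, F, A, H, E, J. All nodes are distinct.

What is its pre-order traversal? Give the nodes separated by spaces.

J D G R S B E H A F

The last element of post-order is the root; it splits in-order into left and right subtrees.
Root J: left subtree has 9 nodes {G, S, R, B, D, F, A, H, E}, right has 0 { }.
  Root D: left subtree has 4 nodes {G, S, R, B}, right has 4 {F, A, H, E}.
    Root G: left subtree has 0 nodes { }, right has 3 {S, R, B}.
      Root R: left subtree has 1 node {S}, right has 1 {B}.
    Root E: left subtree has 3 nodes {F, A, H}, right has 0 { }.
      Root H: left subtree has 2 nodes {F, A}, right has 0 { }.
        Root A: left subtree has 1 node {F}, right has 0 { }.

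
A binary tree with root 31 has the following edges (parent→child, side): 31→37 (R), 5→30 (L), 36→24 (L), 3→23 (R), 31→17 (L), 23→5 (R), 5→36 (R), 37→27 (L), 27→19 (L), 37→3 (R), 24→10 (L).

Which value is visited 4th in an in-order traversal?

In-order visits the left subtree, then the node, then the right subtree.
At 31: go left to 17.
  17 is a leaf — visit 17.
Visit 31.
At 31: go right to 37.
  At 37: go left to 27.
    At 27: go left to 19.
      19 is a leaf — visit 19.
    Visit 27.
    At 27: no right child.
  Visit 37.
  At 37: go right to 3.
    At 3: no left child.
    Visit 3.
    At 3: go right to 23.
      At 23: no left child.
      Visit 23.
      At 23: go right to 5.
        At 5: go left to 30.
          30 is a leaf — visit 30.
        Visit 5.
        At 5: go right to 36.
          At 36: go left to 24.
            At 24: go left to 10.
              10 is a leaf — visit 10.
            Visit 24.
            At 24: no right child.
          Visit 36.
          At 36: no right child.
Full in-order sequence: 17, 31, 19, 27, 37, 3, 23, 30, 5, 10, 24, 36.

27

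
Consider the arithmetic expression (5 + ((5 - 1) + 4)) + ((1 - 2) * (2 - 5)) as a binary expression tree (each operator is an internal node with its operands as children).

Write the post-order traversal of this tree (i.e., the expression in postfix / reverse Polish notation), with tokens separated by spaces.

Post-order on an expression tree gives postfix notation: for each operator, emit left operand, right operand, then the operator.

5 5 1 - 4 + + 1 2 - 2 5 - * +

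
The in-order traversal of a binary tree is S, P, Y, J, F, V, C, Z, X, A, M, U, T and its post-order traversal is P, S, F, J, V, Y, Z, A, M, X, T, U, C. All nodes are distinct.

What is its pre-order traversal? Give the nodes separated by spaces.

The last element of post-order is the root; it splits in-order into left and right subtrees.
Root C: left subtree has 6 nodes {S, P, Y, J, F, V}, right has 6 {Z, X, A, M, U, T}.
  Root Y: left subtree has 2 nodes {S, P}, right has 3 {J, F, V}.
    Root S: left subtree has 0 nodes { }, right has 1 {P}.
    Root V: left subtree has 2 nodes {J, F}, right has 0 { }.
      Root J: left subtree has 0 nodes { }, right has 1 {F}.
  Root U: left subtree has 4 nodes {Z, X, A, M}, right has 1 {T}.
    Root X: left subtree has 1 node {Z}, right has 2 {A, M}.
      Root M: left subtree has 1 node {A}, right has 0 { }.

C Y S P V J F U X Z M A T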